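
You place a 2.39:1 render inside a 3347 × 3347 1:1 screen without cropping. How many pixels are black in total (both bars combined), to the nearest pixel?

Since 2.390 > 1.000, the render is width-limited.
The render is 3347 / 2.390 ≈ 1400.4184 px tall.
Black = 3347 − 1400.4184 = 1946.5816 px.
Bar area = 1946.5816 × 3347 ≈ 6515209 px.

6515209 pixels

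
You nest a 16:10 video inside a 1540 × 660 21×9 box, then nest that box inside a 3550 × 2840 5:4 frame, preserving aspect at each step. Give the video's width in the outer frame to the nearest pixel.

16:10 in 1540×660: fills the height, so the video is 1056.00 × 660.00.
The 21×9 canvas is width-limited in 3550×2840, giving 3550.00 × 1521.43; scale factor 2.3052.
So the video's width is 1056.00 × 2.3052 ≈ 2434.29.

2434 px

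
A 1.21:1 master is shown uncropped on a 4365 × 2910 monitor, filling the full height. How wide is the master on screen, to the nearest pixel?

3521 px

That makes the image 3521.10 px wide (2910 × 1.210).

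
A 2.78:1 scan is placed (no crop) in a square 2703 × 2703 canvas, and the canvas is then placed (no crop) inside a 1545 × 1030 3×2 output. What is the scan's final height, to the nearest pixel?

Inside the 2703×2703 canvas the scan is width-limited at 2703.00 × 972.30.
The square canvas is height-limited in 1545×1030, giving 1030.00 × 1030.00; scale factor 0.3811.
Applying the same ×0.3811: 972.30 → 370.50.

371 px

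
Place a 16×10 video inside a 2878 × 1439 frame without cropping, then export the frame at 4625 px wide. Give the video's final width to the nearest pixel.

In the 2878×1439 frame the video fills the height: width = 1439 × 16/10 ≈ 2302.40 px.
Resizing to 4625 px wide multiplies everything by 1.6070: 2302.40 → 3700.00 px.

3700 px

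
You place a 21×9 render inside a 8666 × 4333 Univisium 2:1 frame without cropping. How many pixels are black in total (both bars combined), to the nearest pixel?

Since 2.333 > 2.000, the render is width-limited.
That makes the image 3714.0000 px tall (8666 × 9/21).
Black = 4333 − 3714.0000 = 619.0000 px.
Bar area = 619.0000 × 8666 ≈ 5364254 px.

5364254 pixels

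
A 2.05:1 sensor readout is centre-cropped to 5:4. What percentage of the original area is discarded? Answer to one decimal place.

39.0%

The height stays; only width is cut (since 5:4 is narrower than 2.05:1).
Fraction kept = (1.250)/(2.050) ≈ 60.98%, so 39.02% is lost.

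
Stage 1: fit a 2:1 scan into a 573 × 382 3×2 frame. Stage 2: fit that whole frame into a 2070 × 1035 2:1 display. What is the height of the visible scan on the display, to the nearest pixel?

776 px

2:1 in 573×382: fills the width, so the scan is 573.00 × 286.50.
3×2 in 2070×1035: fills the height, so the intermediate becomes 1552.50 × 1035.00 — a scale of ×2.7094.
The scan scales with it: height 286.50 × 2.7094 ≈ 776.25.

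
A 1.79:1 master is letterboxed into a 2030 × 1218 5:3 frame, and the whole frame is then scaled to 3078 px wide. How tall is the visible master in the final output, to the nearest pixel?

1720 px

At 2030×1218 the master is width-limited, so height = 2030 / 1.790 ≈ 1134.08 px.
Scaling 2030 → 3078 is ×1.5163, so the height becomes 1134.08 × 1.5163 ≈ 1719.55 px.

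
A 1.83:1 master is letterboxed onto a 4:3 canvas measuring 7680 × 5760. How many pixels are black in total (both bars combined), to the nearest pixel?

1.83:1 (1.830) > 4:3 (1.333), so the master fills the width.
That makes the image 4196.7213 px tall (7680 / 1.830).
Leftover height: 5760 − 4196.7213 = 1563.2787 px.
Bar area = 1563.2787 × 7680 ≈ 12005980 px.

12005980 pixels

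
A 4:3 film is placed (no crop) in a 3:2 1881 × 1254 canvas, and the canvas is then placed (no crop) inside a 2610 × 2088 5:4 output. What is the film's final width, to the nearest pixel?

Inside the 1881×1254 canvas the film is height-limited at 1672.00 × 1254.00.
The 3:2 canvas is width-limited in 2610×2088, giving 2610.00 × 1740.00; scale factor 1.3876.
So the film's width is 1672.00 × 1.3876 ≈ 2320.00.

2320 px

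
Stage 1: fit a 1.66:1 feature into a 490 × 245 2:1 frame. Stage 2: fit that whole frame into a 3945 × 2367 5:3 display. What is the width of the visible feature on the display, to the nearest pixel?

1.66:1 in 490×245: fills the height, so the feature is 406.70 × 245.00.
The 2:1 canvas is width-limited in 3945×2367, giving 3945.00 × 1972.50; scale factor 8.0510.
Applying the same ×8.0510: 406.70 → 3274.35.

3274 px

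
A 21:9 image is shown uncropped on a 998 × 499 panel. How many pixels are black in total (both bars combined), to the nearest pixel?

Since 2.333 > 2.000, the image is width-limited.
Content height = 998 × 9/21 ≈ 427.7143 px.
Black = 499 − 427.7143 = 71.2857 px.
Bar area = 71.2857 × 998 ≈ 71143 px.

71143 pixels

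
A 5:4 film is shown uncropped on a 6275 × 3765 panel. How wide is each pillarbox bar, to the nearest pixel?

784 px

Since 1.250 < 1.667, the film is height-limited.
Content width = 3765 × 5/4 ≈ 4706.25 px.
Leftover width: 6275 − 4706.25 = 1568.75 px → 784.38 each side.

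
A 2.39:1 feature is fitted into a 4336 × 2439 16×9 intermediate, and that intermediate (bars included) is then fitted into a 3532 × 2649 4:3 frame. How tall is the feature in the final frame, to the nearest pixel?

First fit — 2.39:1 into 4336×2439 spans the width: 4336.00 × 1814.23.
The 16×9 canvas is width-limited in 3532×2649, giving 3532.00 × 1986.75; scale factor 0.8146.
Applying the same ×0.8146: 1814.23 → 1477.82.

1478 px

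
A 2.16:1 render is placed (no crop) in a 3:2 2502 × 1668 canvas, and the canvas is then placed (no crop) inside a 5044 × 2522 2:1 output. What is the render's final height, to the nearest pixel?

1751 px

Inside the 2502×1668 canvas the render is width-limited at 2502.00 × 1158.33.
Second fit — the 3:2 canvas into 5044×2522 spans the height: 3783.00 × 2522.00 (×1.5120 from 2502×1668).
Applying the same ×1.5120: 1158.33 → 1751.39.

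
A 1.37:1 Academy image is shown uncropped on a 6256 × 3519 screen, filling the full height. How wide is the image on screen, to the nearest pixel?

4821 px

The image is 3519 × 1.370 ≈ 4821.03 px wide.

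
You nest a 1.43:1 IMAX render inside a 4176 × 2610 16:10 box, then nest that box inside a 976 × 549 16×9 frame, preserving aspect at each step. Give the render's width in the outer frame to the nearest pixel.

785 px

First fit — 1.43:1 IMAX into 4176×2610 spans the height: 3732.30 × 2610.00.
Second fit — the 16:10 canvas into 976×549 spans the height: 878.40 × 549.00 (×0.2103 from 4176×2610).
So the render's width is 3732.30 × 0.2103 ≈ 785.07.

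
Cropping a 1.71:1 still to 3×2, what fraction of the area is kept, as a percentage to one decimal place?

Going from 1.71:1 to 3×2 means cutting width while keeping height.
(1.500)/(1.710) ≈ 0.877 of the area survives.

87.7%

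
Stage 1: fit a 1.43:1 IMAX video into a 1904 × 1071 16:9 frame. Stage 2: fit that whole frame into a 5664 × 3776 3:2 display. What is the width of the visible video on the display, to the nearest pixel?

1.43:1 IMAX in 1904×1071: fills the height, so the video is 1531.53 × 1071.00.
16:9 in 5664×3776: fills the width, so the intermediate becomes 5664.00 × 3186.00 — a scale of ×2.9748.
Applying the same ×2.9748: 1531.53 → 4555.98.

4556 px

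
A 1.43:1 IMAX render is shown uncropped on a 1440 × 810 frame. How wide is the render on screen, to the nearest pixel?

1.43:1 IMAX (1.430) < 16×9 (1.778), so the render fills the height.
The render is 810 × 1.430 ≈ 1158.30 px wide.

1158 px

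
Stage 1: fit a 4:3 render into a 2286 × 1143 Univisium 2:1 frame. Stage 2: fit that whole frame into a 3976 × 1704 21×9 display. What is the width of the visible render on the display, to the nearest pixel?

2272 px

First fit — 4:3 into 2286×1143 spans the height: 1524.00 × 1143.00.
Univisium 2:1 in 3976×1704: fills the height, so the intermediate becomes 3408.00 × 1704.00 — a scale of ×1.4908.
So the render's width is 1524.00 × 1.4908 ≈ 2272.00.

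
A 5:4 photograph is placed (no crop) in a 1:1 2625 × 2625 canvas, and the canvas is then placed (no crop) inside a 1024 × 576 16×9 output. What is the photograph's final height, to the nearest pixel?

461 px

Inside the 2625×2625 canvas the photograph is width-limited at 2625.00 × 2100.00.
Second fit — the 1:1 canvas into 1024×576 spans the height: 576.00 × 576.00 (×0.2194 from 2625×2625).
The photograph scales with it: height 2100.00 × 0.2194 ≈ 460.80.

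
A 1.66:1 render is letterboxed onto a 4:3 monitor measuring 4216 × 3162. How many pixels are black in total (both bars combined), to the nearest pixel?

1.66:1 (1.660) > 4:3 (1.333), so the render fills the width.
Content height = 4216 / 1.660 ≈ 2539.7590 px.
Black = 3162 − 2539.7590 = 622.2410 px.
That's 622.2410 × 4216 ≈ 2623368 black pixels.

2623368 pixels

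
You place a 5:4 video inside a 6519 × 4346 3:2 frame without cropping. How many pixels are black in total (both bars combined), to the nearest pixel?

4721929 pixels

Since 1.250 < 1.500, the video is height-limited.
The video is 4346 × 5/4 ≈ 5432.5000 px wide.
Leftover width: 6519 − 5432.5000 = 1086.5000 px.
Across the 4346-px span: 1086.5000 × 4346 ≈ 4721929 px.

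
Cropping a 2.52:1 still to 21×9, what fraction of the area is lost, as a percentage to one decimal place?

The height stays; only width is cut (since 21×9 is narrower than 2.52:1).
(2.333)/(2.520) ≈ 0.926 of the area survives, leaving 7.41% discarded.

7.4%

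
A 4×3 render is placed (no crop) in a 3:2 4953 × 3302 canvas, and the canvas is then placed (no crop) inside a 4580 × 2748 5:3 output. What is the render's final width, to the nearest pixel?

3664 px

Inside the 4953×3302 canvas the render is height-limited at 4402.67 × 3302.00.
The 3:2 canvas is height-limited in 4580×2748, giving 4122.00 × 2748.00; scale factor 0.8322.
Applying the same ×0.8322: 4402.67 → 3664.00.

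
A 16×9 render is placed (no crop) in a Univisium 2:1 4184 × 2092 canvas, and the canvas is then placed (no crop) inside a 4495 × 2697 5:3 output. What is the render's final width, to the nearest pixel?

16×9 in 4184×2092: fills the height, so the render is 3719.11 × 2092.00.
The Univisium 2:1 canvas is width-limited in 4495×2697, giving 4495.00 × 2247.50; scale factor 1.0743.
So the render's width is 3719.11 × 1.0743 ≈ 3995.56.

3996 px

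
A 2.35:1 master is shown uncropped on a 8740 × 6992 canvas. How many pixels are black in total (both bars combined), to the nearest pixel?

28604718 pixels

2.35:1 is wider than 5:4, so it spans the full width.
Content height = 8740 / 2.350 ≈ 3719.1489 px.
Black = 6992 − 3719.1489 = 3272.8511 px.
That's 3272.8511 × 8740 ≈ 28604718 black pixels.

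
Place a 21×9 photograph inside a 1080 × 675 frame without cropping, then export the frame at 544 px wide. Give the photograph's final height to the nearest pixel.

In the 1080×675 frame the photograph fills the width: height = 1080 × 9/21 ≈ 462.86 px.
Resizing to 544 px wide multiplies everything by 0.5037: 462.86 → 233.14 px.

233 px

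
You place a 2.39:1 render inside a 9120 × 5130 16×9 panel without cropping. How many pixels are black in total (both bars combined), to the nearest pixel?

11984596 pixels

2.39:1 (2.390) > 16×9 (1.778), so the render fills the width.
The render is 9120 / 2.390 ≈ 3815.8996 px tall.
5130 − 3815.8996 = 1314.1004 px of bars.
Bar area = 1314.1004 × 9120 ≈ 11984596 px.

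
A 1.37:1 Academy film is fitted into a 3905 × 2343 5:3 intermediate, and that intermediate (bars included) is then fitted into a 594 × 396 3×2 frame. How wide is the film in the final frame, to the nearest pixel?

1.37:1 Academy in 3905×2343: fills the height, so the film is 3209.91 × 2343.00.
Second fit — the 5:3 canvas into 594×396 spans the width: 594.00 × 356.40 (×0.1521 from 3905×2343).
So the film's width is 3209.91 × 0.1521 ≈ 488.27.

488 px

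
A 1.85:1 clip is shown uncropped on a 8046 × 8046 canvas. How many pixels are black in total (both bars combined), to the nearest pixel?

1.85:1 (1.850) > 1:1 (1.000), so the clip fills the width.
Content height = 8046 / 1.850 ≈ 4349.1892 px.
Leftover height: 8046 − 4349.1892 = 3696.8108 px.
Bar area = 3696.8108 × 8046 ≈ 29744540 px.

29744540 pixels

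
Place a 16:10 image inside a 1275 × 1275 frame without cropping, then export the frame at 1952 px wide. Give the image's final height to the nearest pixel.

1220 px

At 1275×1275 the image is width-limited, so height = 1275 × 10/16 ≈ 796.88 px.
Resizing to 1952 px wide multiplies everything by 1.5310: 796.88 → 1220.00 px.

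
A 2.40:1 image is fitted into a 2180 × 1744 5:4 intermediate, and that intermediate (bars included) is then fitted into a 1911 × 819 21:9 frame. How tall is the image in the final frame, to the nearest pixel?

2.40:1 in 2180×1744: fills the width, so the image is 2180.00 × 908.33.
5:4 in 1911×819: fills the height, so the intermediate becomes 1023.75 × 819.00 — a scale of ×0.4696.
Applying the same ×0.4696: 908.33 → 426.56.

427 px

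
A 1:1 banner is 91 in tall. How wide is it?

91 in

At 1:1, 91·1/1 ≈ 91.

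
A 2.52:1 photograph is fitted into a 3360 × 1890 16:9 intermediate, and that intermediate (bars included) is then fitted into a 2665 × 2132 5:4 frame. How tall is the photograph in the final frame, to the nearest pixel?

1058 px

Inside the 3360×1890 canvas the photograph is width-limited at 3360.00 × 1333.33.
The 16:9 canvas is width-limited in 2665×2132, giving 2665.00 × 1499.06; scale factor 0.7932.
Applying the same ×0.7932: 1333.33 → 1057.54.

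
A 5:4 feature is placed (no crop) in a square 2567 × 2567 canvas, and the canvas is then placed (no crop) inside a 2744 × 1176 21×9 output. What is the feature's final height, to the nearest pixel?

First fit — 5:4 into 2567×2567 spans the width: 2567.00 × 2053.60.
Second fit — the square canvas into 2744×1176 spans the height: 1176.00 × 1176.00 (×0.4581 from 2567×2567).
The feature scales with it: height 2053.60 × 0.4581 ≈ 940.80.

941 px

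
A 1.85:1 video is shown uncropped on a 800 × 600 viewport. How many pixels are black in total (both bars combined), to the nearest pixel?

1.85:1 is wider than 4:3, so it spans the full width.
That makes the image 432.4324 px tall (800 / 1.850).
Leftover height: 600 − 432.4324 = 167.5676 px.
That's 167.5676 × 800 ≈ 134054 black pixels.

134054 pixels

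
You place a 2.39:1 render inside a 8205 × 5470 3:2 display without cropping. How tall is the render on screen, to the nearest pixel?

3433 px

2.39:1 (2.390) > 3:2 (1.500), so the render fills the width.
That makes the image 3433.05 px tall (8205 / 2.390).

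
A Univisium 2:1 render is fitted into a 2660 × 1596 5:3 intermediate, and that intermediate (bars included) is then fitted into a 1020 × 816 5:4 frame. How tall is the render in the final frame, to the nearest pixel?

510 px

First fit — Univisium 2:1 into 2660×1596 spans the width: 2660.00 × 1330.00.
The 5:3 canvas is width-limited in 1020×816, giving 1020.00 × 612.00; scale factor 0.3835.
So the render's height is 1330.00 × 0.3835 ≈ 510.00.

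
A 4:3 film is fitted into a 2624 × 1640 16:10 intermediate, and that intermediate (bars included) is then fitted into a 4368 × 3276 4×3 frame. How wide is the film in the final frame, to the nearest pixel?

3640 px

First fit — 4:3 into 2624×1640 spans the height: 2186.67 × 1640.00.
16:10 in 4368×3276: fills the width, so the intermediate becomes 4368.00 × 2730.00 — a scale of ×1.6646.
So the film's width is 2186.67 × 1.6646 ≈ 3640.00.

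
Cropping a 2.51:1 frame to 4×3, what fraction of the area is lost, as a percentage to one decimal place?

46.9%

4×3 is narrower than 2.51:1, so the crop keeps the full height and trims the width.
(1.333)/(2.510) ≈ 0.531 of the area survives, leaving 46.88% discarded.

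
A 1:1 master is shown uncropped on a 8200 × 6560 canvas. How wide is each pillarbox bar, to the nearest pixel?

1:1 is narrower than 5:4, so it spans the full height.
Content width = 6560 × 1/1 ≈ 6560.00 px.
8200 − 6560.00 = 1640.00 px of bars (820.00 each).

820 px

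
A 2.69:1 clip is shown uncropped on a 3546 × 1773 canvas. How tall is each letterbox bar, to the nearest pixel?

227 px

2.69:1 is wider than Univisium 2:1, so it spans the full width.
Content height = 3546 / 2.690 ≈ 1318.22 px.
Leftover height: 1773 − 1318.22 = 454.78 px → 227.39 each side.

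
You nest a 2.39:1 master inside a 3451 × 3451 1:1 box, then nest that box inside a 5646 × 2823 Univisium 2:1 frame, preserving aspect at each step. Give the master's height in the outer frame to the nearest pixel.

1181 px

First fit — 2.39:1 into 3451×3451 spans the width: 3451.00 × 1443.93.
1:1 in 5646×2823: fills the height, so the intermediate becomes 2823.00 × 2823.00 — a scale of ×0.8180.
Applying the same ×0.8180: 1443.93 → 1181.17.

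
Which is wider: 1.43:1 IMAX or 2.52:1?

2.52:1

1.43 and 2.52; 2.52 > 1.43.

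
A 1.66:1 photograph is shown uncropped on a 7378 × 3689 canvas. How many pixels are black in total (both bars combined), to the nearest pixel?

4626965 pixels

1.66:1 is narrower than 2:1, so it spans the full height.
That makes the image 6123.7400 px wide (3689 × 1.660).
Black = 7378 − 6123.7400 = 1254.2600 px.
Across the 3689-px span: 1254.2600 × 3689 ≈ 4626965 px.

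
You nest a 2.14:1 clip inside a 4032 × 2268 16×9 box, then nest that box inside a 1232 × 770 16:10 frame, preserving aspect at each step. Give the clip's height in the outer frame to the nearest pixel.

576 px

First fit — 2.14:1 into 4032×2268 spans the width: 4032.00 × 1884.11.
Second fit — the 16×9 canvas into 1232×770 spans the width: 1232.00 × 693.00 (×0.3056 from 4032×2268).
Applying the same ×0.3056: 1884.11 → 575.70.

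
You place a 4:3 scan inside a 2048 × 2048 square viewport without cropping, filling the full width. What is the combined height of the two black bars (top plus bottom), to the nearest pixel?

That makes the image 1536.00 px tall (2048 × 3/4).
Black = 2048 − 1536.00 = 512.00 px.

512 px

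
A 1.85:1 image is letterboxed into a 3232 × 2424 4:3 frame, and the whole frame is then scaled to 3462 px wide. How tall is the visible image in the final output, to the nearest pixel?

1871 px

At 3232×2424 the image is width-limited, so height = 3232 / 1.850 ≈ 1747.03 px.
Scaling 3232 → 3462 is ×1.0712, so the height becomes 1747.03 × 1.0712 ≈ 1871.35 px.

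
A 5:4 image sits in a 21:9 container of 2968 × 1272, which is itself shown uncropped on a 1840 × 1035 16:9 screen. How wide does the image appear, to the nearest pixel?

986 px

5:4 in 2968×1272: fills the height, so the image is 1590.00 × 1272.00.
21:9 in 1840×1035: fills the width, so the intermediate becomes 1840.00 × 788.57 — a scale of ×0.6199.
Applying the same ×0.6199: 1590.00 → 985.71.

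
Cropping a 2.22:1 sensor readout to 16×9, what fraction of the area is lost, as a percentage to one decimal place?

The height stays; only width is cut (since 16×9 is narrower than 2.22:1).
Area ratio = (1.778)/(2.220) = 80.08%; the remaining 19.92% is cropped out.

19.9%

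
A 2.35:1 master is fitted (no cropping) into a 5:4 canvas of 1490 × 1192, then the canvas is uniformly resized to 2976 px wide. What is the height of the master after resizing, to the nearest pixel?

1266 px

Fitted into 1490×1192, the master spans the width; its height is 1490 / 2.350 ≈ 634.04 px.
Scaling 1490 → 2976 is ×1.9973, so the height becomes 634.04 × 1.9973 ≈ 1266.38 px.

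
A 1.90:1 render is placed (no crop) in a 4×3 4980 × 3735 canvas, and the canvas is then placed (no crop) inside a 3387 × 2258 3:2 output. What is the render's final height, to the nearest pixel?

1585 px

Inside the 4980×3735 canvas the render is width-limited at 4980.00 × 2621.05.
Second fit — the 4×3 canvas into 3387×2258 spans the height: 3010.67 × 2258.00 (×0.6046 from 4980×3735).
Applying the same ×0.6046: 2621.05 → 1584.56.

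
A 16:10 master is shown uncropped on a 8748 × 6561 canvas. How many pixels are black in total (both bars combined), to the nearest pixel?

9565938 pixels

16:10 is wider than 4×3, so it spans the full width.
The master is 8748 × 10/16 ≈ 5467.5000 px tall.
6561 − 5467.5000 = 1093.5000 px of bars.
Bar area = 1093.5000 × 8748 ≈ 9565938 px.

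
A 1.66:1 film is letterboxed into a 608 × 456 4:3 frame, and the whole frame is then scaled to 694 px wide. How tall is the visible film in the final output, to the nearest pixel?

418 px

Fitted into 608×456, the film spans the width; its height is 608 / 1.660 ≈ 366.27 px.
Resizing to 694 px wide multiplies everything by 1.1414: 366.27 → 418.07 px.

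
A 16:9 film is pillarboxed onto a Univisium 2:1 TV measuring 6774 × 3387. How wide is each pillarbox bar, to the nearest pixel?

16:9 is narrower than Univisium 2:1, so it spans the full height.
Content width = 3387 × 16/9 ≈ 6021.33 px.
Leftover width: 6774 − 6021.33 = 752.67 px → 376.33 each side.

376 px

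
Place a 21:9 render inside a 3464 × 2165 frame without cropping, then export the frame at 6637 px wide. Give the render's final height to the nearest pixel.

In the 3464×2165 frame the render fills the width: height = 3464 × 9/21 ≈ 1484.57 px.
The frame scales by 6637/3464 = 1.9160; 1484.57 × 1.9160 ≈ 2844.43 px.

2844 px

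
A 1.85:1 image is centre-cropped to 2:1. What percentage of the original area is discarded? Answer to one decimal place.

The width stays; only height is cut (since 2:1 is wider than 1.85:1).
Area ratio = (1.850)/(2.000) = 92.50%; the remaining 7.50% is cropped out.

7.5%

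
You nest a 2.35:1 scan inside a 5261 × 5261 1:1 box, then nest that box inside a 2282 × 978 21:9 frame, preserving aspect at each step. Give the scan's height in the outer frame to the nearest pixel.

416 px

2.35:1 in 5261×5261: fills the width, so the scan is 5261.00 × 2238.72.
1:1 in 2282×978: fills the height, so the intermediate becomes 978.00 × 978.00 — a scale of ×0.1859.
So the scan's height is 2238.72 × 0.1859 ≈ 416.17.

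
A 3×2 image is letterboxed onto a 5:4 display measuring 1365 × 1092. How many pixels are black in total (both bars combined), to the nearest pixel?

Since 1.500 > 1.250, the image is width-limited.
That makes the image 910.0000 px tall (1365 × 2/3).
Leftover height: 1092 − 910.0000 = 182.0000 px.
That's 182.0000 × 1365 ≈ 248430 black pixels.

248430 pixels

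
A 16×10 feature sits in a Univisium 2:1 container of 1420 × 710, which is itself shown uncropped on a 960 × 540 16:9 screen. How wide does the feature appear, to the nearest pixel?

16×10 in 1420×710: fills the height, so the feature is 1136.00 × 710.00.
The Univisium 2:1 canvas is width-limited in 960×540, giving 960.00 × 480.00; scale factor 0.6761.
The feature scales with it: width 1136.00 × 0.6761 ≈ 768.00.

768 px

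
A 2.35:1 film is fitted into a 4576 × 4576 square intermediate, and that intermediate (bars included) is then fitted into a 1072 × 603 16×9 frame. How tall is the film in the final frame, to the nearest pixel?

257 px

Inside the 4576×4576 canvas the film is width-limited at 4576.00 × 1947.23.
The square canvas is height-limited in 1072×603, giving 603.00 × 603.00; scale factor 0.1318.
Applying the same ×0.1318: 1947.23 → 256.60.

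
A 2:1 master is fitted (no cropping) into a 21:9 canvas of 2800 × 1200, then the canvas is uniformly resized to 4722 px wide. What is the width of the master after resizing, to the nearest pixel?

At 2800×1200 the master is height-limited, so width = 1200 × 2/1 ≈ 2400.00 px.
Scaling 2800 → 4722 is ×1.6864, so the width becomes 2400.00 × 1.6864 ≈ 4047.43 px.

4047 px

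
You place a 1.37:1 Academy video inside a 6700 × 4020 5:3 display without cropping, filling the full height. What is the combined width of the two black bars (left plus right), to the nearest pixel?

The video is 4020 × 1.370 ≈ 5507.40 px wide.
Black = 6700 − 5507.40 = 1192.60 px.

1193 px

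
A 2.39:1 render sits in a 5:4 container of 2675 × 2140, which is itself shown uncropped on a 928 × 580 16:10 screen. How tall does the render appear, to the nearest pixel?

303 px

2.39:1 in 2675×2140: fills the width, so the render is 2675.00 × 1119.25.
Second fit — the 5:4 canvas into 928×580 spans the height: 725.00 × 580.00 (×0.2710 from 2675×2140).
So the render's height is 1119.25 × 0.2710 ≈ 303.35.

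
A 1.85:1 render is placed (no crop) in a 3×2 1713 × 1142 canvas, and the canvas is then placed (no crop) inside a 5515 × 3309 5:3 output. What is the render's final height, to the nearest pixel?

2683 px

1.85:1 in 1713×1142: fills the width, so the render is 1713.00 × 925.95.
Second fit — the 3×2 canvas into 5515×3309 spans the height: 4963.50 × 3309.00 (×2.8975 from 1713×1142).
So the render's height is 925.95 × 2.8975 ≈ 2682.97.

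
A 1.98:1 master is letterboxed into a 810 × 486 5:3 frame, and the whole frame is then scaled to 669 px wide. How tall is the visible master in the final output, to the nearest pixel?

Fitted into 810×486, the master spans the width; its height is 810 / 1.980 ≈ 409.09 px.
The frame scales by 669/810 = 0.8259; 409.09 × 0.8259 ≈ 337.88 px.

338 px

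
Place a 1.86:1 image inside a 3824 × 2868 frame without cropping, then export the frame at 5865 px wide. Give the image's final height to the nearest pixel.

3153 px

Fitted into 3824×2868, the image spans the width; its height is 3824 / 1.860 ≈ 2055.91 px.
Resizing to 5865 px wide multiplies everything by 1.5337: 2055.91 → 3153.23 px.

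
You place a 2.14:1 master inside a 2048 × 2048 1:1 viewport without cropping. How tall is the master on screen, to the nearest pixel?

957 px

Since 2.140 > 1.000, the master is width-limited.
Content height = 2048 / 2.140 ≈ 957.01 px.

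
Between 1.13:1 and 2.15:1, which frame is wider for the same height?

1.13 and 2.15; 2.15 > 1.13.

2.15:1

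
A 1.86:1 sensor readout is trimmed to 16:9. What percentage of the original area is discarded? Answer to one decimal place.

Going from 1.86:1 to 16:9 means cutting width while keeping height.
Fraction kept = (1.778)/(1.860) ≈ 95.58%, so 4.42% is lost.

4.4%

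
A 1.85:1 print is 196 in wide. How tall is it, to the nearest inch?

106 in

Height = 196 / 1.850 = 105.95.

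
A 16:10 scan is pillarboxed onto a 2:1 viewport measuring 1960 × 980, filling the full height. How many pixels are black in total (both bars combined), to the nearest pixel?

Content width = 980 × 16/10 ≈ 1568.0000 px.
Leftover width: 1960 − 1568.0000 = 392.0000 px.
Bar area = 392.0000 × 980 ≈ 384160 px.

384160 pixels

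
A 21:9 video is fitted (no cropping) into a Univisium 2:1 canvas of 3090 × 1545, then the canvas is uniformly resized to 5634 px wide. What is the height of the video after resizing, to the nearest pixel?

In the 3090×1545 frame the video fills the width: height = 3090 × 9/21 ≈ 1324.29 px.
The frame scales by 5634/3090 = 1.8233; 1324.29 × 1.8233 ≈ 2414.57 px.

2415 px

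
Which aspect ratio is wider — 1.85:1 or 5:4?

1.85:1

1.85 and 5:4 = 1.25; 1.85 > 1.25.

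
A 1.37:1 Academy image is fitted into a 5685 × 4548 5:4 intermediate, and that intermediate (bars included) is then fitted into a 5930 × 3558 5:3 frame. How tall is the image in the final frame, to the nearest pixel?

3246 px

First fit — 1.37:1 Academy into 5685×4548 spans the width: 5685.00 × 4149.64.
5:4 in 5930×3558: fills the height, so the intermediate becomes 4447.50 × 3558.00 — a scale of ×0.7823.
The image scales with it: height 4149.64 × 0.7823 ≈ 3246.35.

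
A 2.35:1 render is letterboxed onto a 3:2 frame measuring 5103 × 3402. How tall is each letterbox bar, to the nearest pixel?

615 px

2.35:1 (2.350) > 3:2 (1.500), so the render fills the width.
Content height = 5103 / 2.350 ≈ 2171.49 px.
3402 − 2171.49 = 1230.51 px of bars (615.26 each).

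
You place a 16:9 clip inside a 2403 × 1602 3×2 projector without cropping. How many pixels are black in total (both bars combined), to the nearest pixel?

601501 pixels

16:9 (1.778) > 3×2 (1.500), so the clip fills the width.
That makes the image 1351.6875 px tall (2403 × 9/16).
1602 − 1351.6875 = 250.3125 px of bars.
Bar area = 250.3125 × 2403 ≈ 601501 px.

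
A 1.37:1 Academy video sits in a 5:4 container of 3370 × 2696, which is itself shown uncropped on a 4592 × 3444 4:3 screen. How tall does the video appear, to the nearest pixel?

First fit — 1.37:1 Academy into 3370×2696 spans the width: 3370.00 × 2459.85.
5:4 in 4592×3444: fills the height, so the intermediate becomes 4305.00 × 3444.00 — a scale of ×1.2774.
The video scales with it: height 2459.85 × 1.2774 ≈ 3142.34.

3142 px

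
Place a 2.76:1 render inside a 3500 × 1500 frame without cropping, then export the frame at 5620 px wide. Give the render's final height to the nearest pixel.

Fitted into 3500×1500, the render spans the width; its height is 3500 / 2.760 ≈ 1268.12 px.
Scaling 3500 → 5620 is ×1.6057, so the height becomes 1268.12 × 1.6057 ≈ 2036.23 px.

2036 px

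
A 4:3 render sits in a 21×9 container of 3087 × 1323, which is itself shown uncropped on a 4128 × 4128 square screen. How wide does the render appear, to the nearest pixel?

4:3 in 3087×1323: fills the height, so the render is 1764.00 × 1323.00.
21×9 in 4128×4128: fills the width, so the intermediate becomes 4128.00 × 1769.14 — a scale of ×1.3372.
So the render's width is 1764.00 × 1.3372 ≈ 2358.86.

2359 px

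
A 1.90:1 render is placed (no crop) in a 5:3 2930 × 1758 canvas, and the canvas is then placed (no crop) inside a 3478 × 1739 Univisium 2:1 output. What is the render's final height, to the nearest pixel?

1525 px

Inside the 2930×1758 canvas the render is width-limited at 2930.00 × 1542.11.
Second fit — the 5:3 canvas into 3478×1739 spans the height: 2898.33 × 1739.00 (×0.9892 from 2930×1758).
Applying the same ×0.9892: 1542.11 → 1525.44.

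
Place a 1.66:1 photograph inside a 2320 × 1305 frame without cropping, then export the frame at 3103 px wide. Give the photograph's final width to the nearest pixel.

2897 px

Fitted into 2320×1305, the photograph spans the height; its width is 1305 × 1.660 ≈ 2166.30 px.
Resizing to 3103 px wide multiplies everything by 1.3375: 2166.30 → 2897.43 px.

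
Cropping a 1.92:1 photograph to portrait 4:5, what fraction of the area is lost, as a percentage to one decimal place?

portrait 4:5 is narrower than 1.92:1, so the crop keeps the full height and trims the width.
Area ratio = (0.800)/(1.920) = 41.67%; the remaining 58.33% is cropped out.

58.3%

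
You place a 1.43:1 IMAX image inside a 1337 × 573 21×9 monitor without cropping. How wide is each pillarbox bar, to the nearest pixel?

259 px

Since 1.430 < 2.333, the image is height-limited.
Content width = 573 × 1.430 ≈ 819.39 px.
Black = 1337 − 819.39 = 517.61 px, or 258.81 per bar.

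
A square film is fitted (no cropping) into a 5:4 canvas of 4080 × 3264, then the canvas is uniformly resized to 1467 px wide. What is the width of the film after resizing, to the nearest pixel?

Fitted into 4080×3264, the film spans the height; its width is 3264 × 1/1 ≈ 3264.00 px.
Scaling 4080 → 1467 is ×0.3596, so the width becomes 3264.00 × 0.3596 ≈ 1173.60 px.

1174 px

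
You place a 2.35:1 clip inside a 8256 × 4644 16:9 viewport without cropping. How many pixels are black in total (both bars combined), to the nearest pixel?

9335955 pixels

2.35:1 (2.350) > 16:9 (1.778), so the clip fills the width.
That makes the image 3513.1915 px tall (8256 / 2.350).
4644 − 3513.1915 = 1130.8085 px of bars.
Across the 8256-px span: 1130.8085 × 8256 ≈ 9335955 px.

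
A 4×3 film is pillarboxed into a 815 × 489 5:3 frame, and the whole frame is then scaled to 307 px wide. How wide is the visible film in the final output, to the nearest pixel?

246 px

At 815×489 the film is height-limited, so width = 489 × 4/3 ≈ 652.00 px.
Resizing to 307 px wide multiplies everything by 0.3767: 652.00 → 245.60 px.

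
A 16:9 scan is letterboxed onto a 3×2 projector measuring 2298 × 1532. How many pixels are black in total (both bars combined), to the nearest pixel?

550084 pixels

16:9 (1.778) > 3×2 (1.500), so the scan fills the width.
That makes the image 1292.6250 px tall (2298 × 9/16).
Black = 1532 − 1292.6250 = 239.3750 px.
That's 239.3750 × 2298 ≈ 550084 black pixels.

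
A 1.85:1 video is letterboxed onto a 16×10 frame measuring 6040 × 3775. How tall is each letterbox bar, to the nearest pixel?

255 px

1.85:1 (1.850) > 16×10 (1.600), so the video fills the width.
Content height = 6040 / 1.850 ≈ 3264.86 px.
Leftover height: 3775 − 3264.86 = 510.14 px → 255.07 each side.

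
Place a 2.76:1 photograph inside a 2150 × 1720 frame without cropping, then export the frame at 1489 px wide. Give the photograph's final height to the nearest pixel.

539 px

Fitted into 2150×1720, the photograph spans the width; its height is 2150 / 2.760 ≈ 778.99 px.
Scaling 2150 → 1489 is ×0.6926, so the height becomes 778.99 × 0.6926 ≈ 539.49 px.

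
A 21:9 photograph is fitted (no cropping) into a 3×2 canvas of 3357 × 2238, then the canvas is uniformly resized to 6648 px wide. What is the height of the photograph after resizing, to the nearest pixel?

2849 px

Fitted into 3357×2238, the photograph spans the width; its height is 3357 × 9/21 ≈ 1438.71 px.
Resizing to 6648 px wide multiplies everything by 1.9803: 1438.71 → 2849.14 px.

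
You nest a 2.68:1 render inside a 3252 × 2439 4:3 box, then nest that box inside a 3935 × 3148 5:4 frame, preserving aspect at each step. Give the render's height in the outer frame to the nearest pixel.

1468 px

First fit — 2.68:1 into 3252×2439 spans the width: 3252.00 × 1213.43.
4:3 in 3935×3148: fills the width, so the intermediate becomes 3935.00 × 2951.25 — a scale of ×1.2100.
The render scales with it: height 1213.43 × 1.2100 ≈ 1468.28.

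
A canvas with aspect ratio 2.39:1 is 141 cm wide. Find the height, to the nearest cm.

59 cm

Height = 141 / 2.390 = 59.00.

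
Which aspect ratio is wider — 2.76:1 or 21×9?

2.76 and 21×9 = 2.333; 2.76 > 2.333.

2.76:1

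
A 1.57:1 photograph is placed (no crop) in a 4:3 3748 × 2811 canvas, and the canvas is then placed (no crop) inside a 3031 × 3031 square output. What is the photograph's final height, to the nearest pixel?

1931 px

1.57:1 in 3748×2811: fills the width, so the photograph is 3748.00 × 2387.26.
Second fit — the 4:3 canvas into 3031×3031 spans the width: 3031.00 × 2273.25 (×0.8087 from 3748×2811).
The photograph scales with it: height 2387.26 × 0.8087 ≈ 1930.57.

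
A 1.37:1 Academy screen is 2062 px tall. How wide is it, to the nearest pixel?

2825 px

At 1.37:1 Academy, 2062 × 1.370 ≈ 2824.94.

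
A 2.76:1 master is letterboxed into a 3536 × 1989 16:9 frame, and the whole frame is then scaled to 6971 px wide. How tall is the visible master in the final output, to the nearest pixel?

Fitted into 3536×1989, the master spans the width; its height is 3536 / 2.760 ≈ 1281.16 px.
Scaling 3536 → 6971 is ×1.9714, so the height becomes 1281.16 × 1.9714 ≈ 2525.72 px.

2526 px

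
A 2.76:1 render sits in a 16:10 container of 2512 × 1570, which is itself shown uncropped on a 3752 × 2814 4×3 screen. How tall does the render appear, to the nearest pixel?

2.76:1 in 2512×1570: fills the width, so the render is 2512.00 × 910.14.
Second fit — the 16:10 canvas into 3752×2814 spans the width: 3752.00 × 2345.00 (×1.4936 from 2512×1570).
So the render's height is 910.14 × 1.4936 ≈ 1359.42.

1359 px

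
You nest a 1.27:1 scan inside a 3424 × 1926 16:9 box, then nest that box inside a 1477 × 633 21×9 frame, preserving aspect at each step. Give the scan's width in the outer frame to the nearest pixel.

804 px

Inside the 3424×1926 canvas the scan is height-limited at 2446.02 × 1926.00.
The 16:9 canvas is height-limited in 1477×633, giving 1125.33 × 633.00; scale factor 0.3287.
The scan scales with it: width 2446.02 × 0.3287 ≈ 803.91.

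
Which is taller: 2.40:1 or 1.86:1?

1.86:1

2.4 and 1.86; 2.4 > 1.86. The smaller width-to-height ratio is the taller frame.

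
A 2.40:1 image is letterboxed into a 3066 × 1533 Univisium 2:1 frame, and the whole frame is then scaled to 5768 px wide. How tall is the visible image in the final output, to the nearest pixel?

At 3066×1533 the image is width-limited, so height = 3066 / 2.400 ≈ 1277.50 px.
The frame scales by 5768/3066 = 1.8813; 1277.50 × 1.8813 ≈ 2403.33 px.

2403 px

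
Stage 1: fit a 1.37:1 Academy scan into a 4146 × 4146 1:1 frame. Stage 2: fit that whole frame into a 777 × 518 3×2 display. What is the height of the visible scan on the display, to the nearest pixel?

First fit — 1.37:1 Academy into 4146×4146 spans the width: 4146.00 × 3026.28.
Second fit — the 1:1 canvas into 777×518 spans the height: 518.00 × 518.00 (×0.1249 from 4146×4146).
Applying the same ×0.1249: 3026.28 → 378.10.

378 px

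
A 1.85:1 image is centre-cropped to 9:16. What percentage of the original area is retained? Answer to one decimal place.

Going from 1.85:1 to 9:16 means cutting width while keeping height.
Fraction kept = (0.562)/(1.850) ≈ 30.41%.

30.4%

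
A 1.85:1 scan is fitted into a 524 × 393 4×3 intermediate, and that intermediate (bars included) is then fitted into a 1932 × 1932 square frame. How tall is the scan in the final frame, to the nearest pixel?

1044 px

First fit — 1.85:1 into 524×393 spans the width: 524.00 × 283.24.
4×3 in 1932×1932: fills the width, so the intermediate becomes 1932.00 × 1449.00 — a scale of ×3.6870.
Applying the same ×3.6870: 283.24 → 1044.32.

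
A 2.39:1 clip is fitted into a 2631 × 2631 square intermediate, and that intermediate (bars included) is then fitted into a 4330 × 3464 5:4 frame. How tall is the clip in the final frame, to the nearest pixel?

Inside the 2631×2631 canvas the clip is width-limited at 2631.00 × 1100.84.
Second fit — the square canvas into 4330×3464 spans the height: 3464.00 × 3464.00 (×1.3166 from 2631×2631).
Applying the same ×1.3166: 1100.84 → 1449.37.

1449 px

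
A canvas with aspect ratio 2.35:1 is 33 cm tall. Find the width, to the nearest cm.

78 cm

33 × 2.350 = 77.55.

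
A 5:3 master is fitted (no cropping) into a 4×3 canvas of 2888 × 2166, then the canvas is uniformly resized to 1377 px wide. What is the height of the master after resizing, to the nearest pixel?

In the 2888×2166 frame the master fills the width: height = 2888 × 3/5 ≈ 1732.80 px.
Scaling 2888 → 1377 is ×0.4768, so the height becomes 1732.80 × 0.4768 ≈ 826.20 px.

826 px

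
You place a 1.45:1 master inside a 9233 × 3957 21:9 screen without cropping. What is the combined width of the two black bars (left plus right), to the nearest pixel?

3495 px

Since 1.450 < 2.333, the master is height-limited.
Content width = 3957 × 1.450 ≈ 5737.65 px.
Leftover width: 9233 − 5737.65 = 3495.35 px.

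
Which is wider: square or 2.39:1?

square = 1 and 2.39; 2.39 > 1.

2.39:1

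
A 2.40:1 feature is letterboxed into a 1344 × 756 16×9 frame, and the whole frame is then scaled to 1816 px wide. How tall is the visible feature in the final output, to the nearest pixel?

At 1344×756 the feature is width-limited, so height = 1344 / 2.400 ≈ 560.00 px.
Resizing to 1816 px wide multiplies everything by 1.3512: 560.00 → 756.67 px.

757 px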